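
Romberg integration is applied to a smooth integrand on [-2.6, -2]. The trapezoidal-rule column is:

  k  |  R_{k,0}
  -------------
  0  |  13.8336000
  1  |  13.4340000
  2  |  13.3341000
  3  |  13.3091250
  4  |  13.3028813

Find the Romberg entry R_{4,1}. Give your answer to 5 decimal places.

13.30080

R_{4,1} = 13.3028813 + (13.3028813 − 13.3091250)/3 = 13.3008001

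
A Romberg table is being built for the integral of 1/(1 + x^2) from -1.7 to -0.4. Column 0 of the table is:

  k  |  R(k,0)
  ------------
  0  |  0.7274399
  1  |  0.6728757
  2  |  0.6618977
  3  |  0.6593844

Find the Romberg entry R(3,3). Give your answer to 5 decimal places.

0.65857

R(1,1) = 0.6728757 + (0.6728757 − 0.7274399)/3 = 0.6546876
R(2,1) = 0.6618977 + (0.6618977 − 0.6728757)/3 = 0.6582384
R(3,1) = 0.6593844 + (0.6593844 − 0.6618977)/3 = 0.6585466
R(2,2) = (16·0.6582384 − 0.6546876) / 15 = 0.6584751
R(3,2) = 0.6585466 + (0.6585466 − 0.6582384)/15 = 0.6585671
R(3,3) = 0.6585671 + (0.6585671 − 0.6584751)/63 = 0.6585686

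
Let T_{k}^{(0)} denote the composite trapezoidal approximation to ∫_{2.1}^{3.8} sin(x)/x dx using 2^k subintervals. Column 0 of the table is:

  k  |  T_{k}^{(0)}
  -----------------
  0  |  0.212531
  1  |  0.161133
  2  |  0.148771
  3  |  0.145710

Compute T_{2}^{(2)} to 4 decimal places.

0.1447

Richardson extrapolation on the trapezoidal column (denominator 4−1=3):
T_{1}^{(1)} = 0.161133 + (0.161133 − 0.212531)/3 = 0.144000
T_{2}^{(1)} = (4·0.148771 − 0.161133) / 3 = 0.144650
T_{2}^{(2)} = (16·0.144650 − 0.144000) / 15 = 0.144693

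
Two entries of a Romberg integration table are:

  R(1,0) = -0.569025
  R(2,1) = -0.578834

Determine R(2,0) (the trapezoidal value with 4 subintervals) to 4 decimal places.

-0.5764

From R(2,1) = (4·R(2,0) − R(1,0))/3, solve for R(2,0):
4·R(2,0) = 3·(-0.578834) + (-0.569025) = -2.305527
R(2,0) = -0.576382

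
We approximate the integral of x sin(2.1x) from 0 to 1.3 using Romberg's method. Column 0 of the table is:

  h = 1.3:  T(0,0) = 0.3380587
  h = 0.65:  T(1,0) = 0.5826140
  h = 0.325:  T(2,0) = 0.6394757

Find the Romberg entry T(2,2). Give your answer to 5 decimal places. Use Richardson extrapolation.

T(1,1) = (4·0.5826140 − 0.3380587) / 3 = 0.6641324
T(2,1) = (4·0.6394757 − 0.5826140) / 3 = 0.6584296
T(2,2) = 0.6584296 + (0.6584296 − 0.6641324)/15 = 0.6580494

0.65805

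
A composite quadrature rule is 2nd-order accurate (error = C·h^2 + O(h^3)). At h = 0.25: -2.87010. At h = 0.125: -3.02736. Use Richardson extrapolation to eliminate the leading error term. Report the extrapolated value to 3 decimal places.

-3.080

Extrapolated value = (4·A(h/2) − A(h)) / (4 − 1)
= (4·(-3.02736) − (-2.87010)) / 3
= -9.23934 / 3 = -3.07978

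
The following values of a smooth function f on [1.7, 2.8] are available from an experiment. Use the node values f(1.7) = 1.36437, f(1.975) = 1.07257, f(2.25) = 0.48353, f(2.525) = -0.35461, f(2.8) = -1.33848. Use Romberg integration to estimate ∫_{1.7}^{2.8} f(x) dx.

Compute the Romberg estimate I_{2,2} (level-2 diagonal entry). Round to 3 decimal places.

I_{0,0} (trapezoid, 1 panel, h=1.1000): 0.01424
I_{1,0} (trapezoid, 2 panels, h=0.5500): 0.27306
I_{2,0} (trapezoid, 4 panels, h=0.2750): 0.33397
I_{1,1} = 0.27306 + (0.27306 − 0.01424)/3 = 0.35933
I_{2,1} = 0.33397 + (0.33397 − 0.27306)/3 = 0.35427
I_{2,2} = 0.35427 + (0.35427 − 0.35933)/15 = 0.35393

0.354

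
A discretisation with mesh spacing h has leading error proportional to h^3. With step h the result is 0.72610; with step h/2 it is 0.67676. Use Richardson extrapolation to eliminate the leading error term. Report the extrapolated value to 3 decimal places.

The leading error scales as h^3; refining by a factor of 2 reduces it by 2^3 = 8.
Extrapolated value = (8·A(h/2) − A(h)) / (8 − 1)
= (8·0.67676 − 0.72610) / 7
= 4.68798 / 7 = 0.66971

0.670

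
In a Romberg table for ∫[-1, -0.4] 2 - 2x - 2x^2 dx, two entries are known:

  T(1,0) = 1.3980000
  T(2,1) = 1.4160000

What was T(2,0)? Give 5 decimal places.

1.41150

From T(2,1) = (4·T(2,0) − T(1,0))/3, solve for T(2,0):
4·T(2,0) = 3·1.4160000 + 1.3980000 = 5.6460000
T(2,0) = 1.4115000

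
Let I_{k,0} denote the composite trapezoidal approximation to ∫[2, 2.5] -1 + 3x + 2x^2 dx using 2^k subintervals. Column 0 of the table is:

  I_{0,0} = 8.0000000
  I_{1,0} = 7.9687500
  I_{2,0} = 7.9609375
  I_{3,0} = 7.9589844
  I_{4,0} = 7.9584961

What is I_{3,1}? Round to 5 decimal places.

I_{3,1} = 7.9589844 + (7.9589844 − 7.9609375)/3 = 7.9583334

7.95833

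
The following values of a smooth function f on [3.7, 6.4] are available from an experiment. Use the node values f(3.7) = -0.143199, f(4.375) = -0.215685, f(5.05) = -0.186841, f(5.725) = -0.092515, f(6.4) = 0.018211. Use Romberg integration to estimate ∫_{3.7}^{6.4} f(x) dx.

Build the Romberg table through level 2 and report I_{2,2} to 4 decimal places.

I_{0,0} (trapezoid, 1 panel, h=2.7000): -0.168734
I_{1,0} (trapezoid, 2 panels, h=1.3500): -0.336602
I_{2,0} (trapezoid, 4 panels, h=0.6750): -0.376336
I_{1,1} = -0.336602 + (-0.336602 − (-0.168734))/3 = -0.392558
I_{2,1} = -0.376336 + (-0.376336 − (-0.336602))/3 = -0.389581
I_{2,2} = -0.389581 + (-0.389581 − (-0.392558))/15 = -0.389383

-0.3894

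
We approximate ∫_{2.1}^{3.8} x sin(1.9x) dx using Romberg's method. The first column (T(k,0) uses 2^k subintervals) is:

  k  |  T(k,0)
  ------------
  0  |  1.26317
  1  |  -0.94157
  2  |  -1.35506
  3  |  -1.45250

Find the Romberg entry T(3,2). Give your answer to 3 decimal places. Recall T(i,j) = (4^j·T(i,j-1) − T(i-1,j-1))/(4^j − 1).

-1.484

Richardson extrapolation on the trapezoidal column (denominator 4−1=3):
T(2,1) = -1.35506 + (-1.35506 − (-0.94157))/3 = -1.49289
T(3,1) = -1.45250 + (-1.45250 − (-1.35506))/3 = -1.48498
T(3,2) = -1.48498 + (-1.48498 − (-1.49289))/15 = -1.48445
(Column j=1 coincides with Simpson's rule on the same nodes.)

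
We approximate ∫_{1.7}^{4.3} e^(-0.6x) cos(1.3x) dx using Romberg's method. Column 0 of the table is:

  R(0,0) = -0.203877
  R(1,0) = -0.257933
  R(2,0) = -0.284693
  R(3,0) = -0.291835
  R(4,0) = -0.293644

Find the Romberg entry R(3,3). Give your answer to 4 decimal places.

Richardson extrapolation on the trapezoidal column (denominator 4−1=3):
R(1,1) = (4·(-0.257933) − (-0.203877)) / 3 = -0.275952
R(2,1) = -0.284693 + (-0.284693 − (-0.257933))/3 = -0.293613
R(3,1) = (4·(-0.291835) − (-0.284693)) / 3 = -0.294216
R(2,2) = (16·(-0.293613) − (-0.275952)) / 15 = -0.294790
R(3,2) = -0.294216 + (-0.294216 − (-0.293613))/15 = -0.294256
R(3,3) = -0.294256 + (-0.294256 − (-0.294790))/63 = -0.294248

-0.2942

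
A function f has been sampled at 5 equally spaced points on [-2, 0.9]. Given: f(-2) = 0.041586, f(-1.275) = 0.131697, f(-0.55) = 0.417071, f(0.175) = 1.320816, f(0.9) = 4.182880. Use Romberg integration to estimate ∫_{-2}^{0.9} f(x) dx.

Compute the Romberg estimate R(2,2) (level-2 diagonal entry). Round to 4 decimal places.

2.6118

R(0,0) (trapezoid, 1 panel, h=2.9000): 6.125476
R(1,0) (trapezoid, 2 panels, h=1.4500): 3.667491
R(2,0) (trapezoid, 4 panels, h=0.7250): 2.886817
R(1,1) = 3.667491 + (3.667491 − 6.125476)/3 = 2.848163
R(2,1) = 2.886817 + (2.886817 − 3.667491)/3 = 2.626592
R(2,2) = 2.626592 + (2.626592 − 2.848163)/15 = 2.611821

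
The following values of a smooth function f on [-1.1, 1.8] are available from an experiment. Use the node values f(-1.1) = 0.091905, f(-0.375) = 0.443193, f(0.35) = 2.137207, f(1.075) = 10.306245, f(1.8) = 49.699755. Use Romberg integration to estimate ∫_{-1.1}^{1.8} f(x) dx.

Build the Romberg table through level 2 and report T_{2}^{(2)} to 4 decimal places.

23.1410

T_{0}^{(0)} (trapezoid, 1 panel, h=2.9000): 72.197907
T_{1}^{(0)} (trapezoid, 2 panels, h=1.4500): 39.197904
T_{2}^{(0)} (trapezoid, 4 panels, h=0.7250): 27.392294
T_{1}^{(1)} = 39.197904 + (39.197904 − 72.197907)/3 = 28.197903
T_{2}^{(1)} = 27.392294 + (27.392294 − 39.197904)/3 = 23.457091
T_{2}^{(2)} = 23.457091 + (23.457091 − 28.197903)/15 = 23.141037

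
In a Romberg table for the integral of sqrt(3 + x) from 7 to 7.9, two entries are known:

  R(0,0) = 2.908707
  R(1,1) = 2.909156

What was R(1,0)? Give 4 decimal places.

From R(1,1) = (4·R(1,0) − R(0,0))/3, solve for R(1,0):
4·R(1,0) = 3·2.909156 + 2.908707 = 11.636175
R(1,0) = 2.909044

2.9090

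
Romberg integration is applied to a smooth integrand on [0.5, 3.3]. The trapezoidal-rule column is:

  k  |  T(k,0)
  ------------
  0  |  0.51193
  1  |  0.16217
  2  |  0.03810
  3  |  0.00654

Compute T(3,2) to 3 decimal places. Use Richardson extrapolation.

-0.004

T(2,1) = 0.03810 + (0.03810 − 0.16217)/3 = -0.00326
T(3,1) = 0.00654 + (0.00654 − 0.03810)/3 = -0.00398
T(3,2) = -0.00398 + (-0.00398 − (-0.00326))/15 = -0.00403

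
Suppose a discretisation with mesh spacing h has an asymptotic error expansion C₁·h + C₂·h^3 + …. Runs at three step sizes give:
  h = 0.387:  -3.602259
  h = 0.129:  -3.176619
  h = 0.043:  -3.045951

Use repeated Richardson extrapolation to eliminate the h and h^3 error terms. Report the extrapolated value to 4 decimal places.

First eliminate the h term (factor 3^1 = 3):
  B₁ = (3·(-3.176619) − (-3.602259))/2 = -2.963799
  B₂ = (3·(-3.045951) − (-3.176619))/2 = -2.980617
Then eliminate the h^3 term (factor 3^3 = 27):
  (27·(-2.980617) − (-2.963799))/26 = -2.981264

-2.9813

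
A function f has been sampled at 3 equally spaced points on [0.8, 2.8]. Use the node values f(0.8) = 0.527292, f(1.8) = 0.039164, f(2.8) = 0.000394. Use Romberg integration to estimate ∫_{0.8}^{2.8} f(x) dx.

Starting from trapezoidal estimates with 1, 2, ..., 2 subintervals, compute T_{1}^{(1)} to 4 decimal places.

0.2281

T_{0}^{(0)} (trapezoid, 1 panel, h=2.0000): 0.527686
T_{1}^{(0)} (trapezoid, 2 panels, h=1.0000): 0.303007
T_{1}^{(1)} = 0.303007 + (0.303007 − 0.527686)/3 = 0.228114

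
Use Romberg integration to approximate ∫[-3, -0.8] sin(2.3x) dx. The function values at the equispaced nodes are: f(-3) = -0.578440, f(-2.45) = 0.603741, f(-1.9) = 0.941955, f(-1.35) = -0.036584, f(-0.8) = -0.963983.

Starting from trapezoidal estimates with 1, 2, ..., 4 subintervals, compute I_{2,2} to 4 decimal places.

I_{0,0} (trapezoid, 1 panel, h=2.2000): -1.696665
I_{1,0} (trapezoid, 2 panels, h=1.1000): 0.187818
I_{2,0} (trapezoid, 4 panels, h=0.5500): 0.405845
I_{1,1} = 0.187818 + (0.187818 − (-1.696665))/3 = 0.815979
I_{2,1} = 0.405845 + (0.405845 − 0.187818)/3 = 0.478521
I_{2,2} = 0.478521 + (0.478521 − 0.815979)/15 = 0.456024

0.4560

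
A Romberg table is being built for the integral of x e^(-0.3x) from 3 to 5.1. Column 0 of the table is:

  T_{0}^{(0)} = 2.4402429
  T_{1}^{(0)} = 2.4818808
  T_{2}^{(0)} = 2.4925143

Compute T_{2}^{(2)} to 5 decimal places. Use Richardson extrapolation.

2.49608

T_{1}^{(1)} = (4·2.4818808 − 2.4402429) / 3 = 2.4957601
T_{2}^{(1)} = (4·2.4925143 − 2.4818808) / 3 = 2.4960588
T_{2}^{(2)} = (16·2.4960588 − 2.4957601) / 15 = 2.4960787
(Column j=1 coincides with Simpson's rule on the same nodes.)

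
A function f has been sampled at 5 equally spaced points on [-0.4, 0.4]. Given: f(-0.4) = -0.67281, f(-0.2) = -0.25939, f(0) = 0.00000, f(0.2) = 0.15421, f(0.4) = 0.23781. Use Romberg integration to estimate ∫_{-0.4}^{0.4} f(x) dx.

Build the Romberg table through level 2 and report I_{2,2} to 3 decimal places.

I_{0,0} (trapezoid, 1 panel, h=0.8000): -0.17400
I_{1,0} (trapezoid, 2 panels, h=0.4000): -0.08700
I_{2,0} (trapezoid, 4 panels, h=0.2000): -0.06454
I_{1,1} = -0.08700 + (-0.08700 − (-0.17400))/3 = -0.05800
I_{2,1} = -0.06454 + (-0.06454 − (-0.08700))/3 = -0.05705
I_{2,2} = -0.05705 + (-0.05705 − (-0.05800))/15 = -0.05699

-0.057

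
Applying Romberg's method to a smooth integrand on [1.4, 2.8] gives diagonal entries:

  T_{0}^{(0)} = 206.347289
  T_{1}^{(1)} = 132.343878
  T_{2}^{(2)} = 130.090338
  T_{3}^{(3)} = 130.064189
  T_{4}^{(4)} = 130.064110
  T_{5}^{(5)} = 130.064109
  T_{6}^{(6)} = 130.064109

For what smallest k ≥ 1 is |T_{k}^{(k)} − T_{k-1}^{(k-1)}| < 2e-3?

|T_{1}^{(1)} − T_{0}^{(0)}| = 74.003411 ≥ 2e-3
|T_{2}^{(2)} − T_{1}^{(1)}| = 2.253540 ≥ 2e-3
|T_{3}^{(3)} − T_{2}^{(2)}| = 0.026149 ≥ 2e-3
|T_{4}^{(4)} − T_{3}^{(3)}| = 0.000079 < 2e-3

k = 4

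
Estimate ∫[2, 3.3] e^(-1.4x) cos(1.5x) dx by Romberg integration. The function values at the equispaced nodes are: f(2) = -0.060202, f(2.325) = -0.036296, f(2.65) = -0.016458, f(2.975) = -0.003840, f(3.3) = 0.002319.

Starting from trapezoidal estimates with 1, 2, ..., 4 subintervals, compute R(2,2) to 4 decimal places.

R(0,0) (trapezoid, 1 panel, h=1.3000): -0.037624
R(1,0) (trapezoid, 2 panels, h=0.6500): -0.029510
R(2,0) (trapezoid, 4 panels, h=0.3250): -0.027799
R(1,1) = -0.029510 + (-0.029510 − (-0.037624))/3 = -0.026805
R(2,1) = -0.027799 + (-0.027799 − (-0.029510))/3 = -0.027229
R(2,2) = -0.027229 + (-0.027229 − (-0.026805))/15 = -0.027257

-0.0273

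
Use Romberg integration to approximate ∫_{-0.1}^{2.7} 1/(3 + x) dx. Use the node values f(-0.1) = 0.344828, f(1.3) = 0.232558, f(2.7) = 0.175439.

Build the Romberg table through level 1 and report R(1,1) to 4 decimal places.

0.6769

R(0,0) (trapezoid, 1 panel, h=2.8000): 0.728374
R(1,0) (trapezoid, 2 panels, h=1.4000): 0.689768
R(1,1) = 0.689768 + (0.689768 − 0.728374)/3 = 0.676899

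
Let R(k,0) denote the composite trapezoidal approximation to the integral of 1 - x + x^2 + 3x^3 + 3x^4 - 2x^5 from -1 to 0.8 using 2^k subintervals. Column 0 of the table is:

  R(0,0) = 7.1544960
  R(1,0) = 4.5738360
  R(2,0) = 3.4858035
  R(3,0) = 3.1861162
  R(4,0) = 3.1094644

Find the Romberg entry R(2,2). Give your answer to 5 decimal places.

Richardson extrapolation on the trapezoidal column (denominator 4−1=3):
R(1,1) = (4·4.5738360 − 7.1544960) / 3 = 3.7136160
R(2,1) = (4·3.4858035 − 4.5738360) / 3 = 3.1231260
R(2,2) = (16·3.1231260 − 3.7136160) / 15 = 3.0837600

3.08376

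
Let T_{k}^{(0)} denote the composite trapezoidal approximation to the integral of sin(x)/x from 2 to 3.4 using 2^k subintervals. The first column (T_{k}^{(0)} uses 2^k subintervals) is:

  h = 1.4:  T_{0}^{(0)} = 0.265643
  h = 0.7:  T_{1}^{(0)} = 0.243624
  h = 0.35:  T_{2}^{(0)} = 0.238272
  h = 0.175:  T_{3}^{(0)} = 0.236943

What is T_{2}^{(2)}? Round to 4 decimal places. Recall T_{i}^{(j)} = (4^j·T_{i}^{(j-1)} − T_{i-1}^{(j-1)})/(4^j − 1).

T_{1}^{(1)} = (4·0.243624 − 0.265643) / 3 = 0.236284
T_{2}^{(1)} = (4·0.238272 − 0.243624) / 3 = 0.236488
T_{2}^{(2)} = (16·0.236488 − 0.236284) / 15 = 0.236502

0.2365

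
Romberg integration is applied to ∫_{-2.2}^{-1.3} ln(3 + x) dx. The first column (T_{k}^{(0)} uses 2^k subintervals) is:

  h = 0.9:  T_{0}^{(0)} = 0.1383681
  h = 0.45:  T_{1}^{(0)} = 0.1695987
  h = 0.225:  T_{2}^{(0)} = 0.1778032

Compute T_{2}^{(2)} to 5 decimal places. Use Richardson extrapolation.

Richardson extrapolation on the trapezoidal column (denominator 4−1=3):
T_{1}^{(1)} = 0.1695987 + (0.1695987 − 0.1383681)/3 = 0.1800089
T_{2}^{(1)} = (4·0.1778032 − 0.1695987) / 3 = 0.1805380
T_{2}^{(2)} = (16·0.1805380 − 0.1800089) / 15 = 0.1805733

0.18057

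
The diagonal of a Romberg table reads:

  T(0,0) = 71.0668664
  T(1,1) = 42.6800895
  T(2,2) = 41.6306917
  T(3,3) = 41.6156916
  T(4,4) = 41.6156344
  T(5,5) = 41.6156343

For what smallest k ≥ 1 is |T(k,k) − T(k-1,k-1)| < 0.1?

|T(1,1) − T(0,0)| = 28.3867769 ≥ 0.1
|T(2,2) − T(1,1)| = 1.0493978 ≥ 0.1
|T(3,3) − T(2,2)| = 0.0150001 < 0.1

k = 3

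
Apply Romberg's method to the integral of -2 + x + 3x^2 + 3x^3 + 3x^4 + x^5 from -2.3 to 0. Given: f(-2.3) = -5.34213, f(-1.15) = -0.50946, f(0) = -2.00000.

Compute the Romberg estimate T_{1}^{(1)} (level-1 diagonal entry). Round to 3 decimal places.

T_{0}^{(0)} (trapezoid, 1 panel, h=2.3000): -8.44345
T_{1}^{(0)} (trapezoid, 2 panels, h=1.1500): -4.80760
T_{1}^{(1)} = -4.80760 + (-4.80760 − (-8.44345))/3 = -3.59565

-3.596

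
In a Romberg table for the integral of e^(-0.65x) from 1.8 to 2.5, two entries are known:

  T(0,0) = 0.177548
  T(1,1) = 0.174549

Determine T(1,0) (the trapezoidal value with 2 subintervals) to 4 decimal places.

0.1753

From T(1,1) = (4·T(1,0) − T(0,0))/3, solve for T(1,0):
4·T(1,0) = 3·0.174549 + 0.177548 = 0.701195
T(1,0) = 0.175299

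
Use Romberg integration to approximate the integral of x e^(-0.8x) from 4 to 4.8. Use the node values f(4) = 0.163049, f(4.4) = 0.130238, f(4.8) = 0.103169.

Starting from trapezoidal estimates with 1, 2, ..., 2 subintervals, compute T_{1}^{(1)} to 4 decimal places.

0.1050

T_{0}^{(0)} (trapezoid, 1 panel, h=0.8000): 0.106487
T_{1}^{(0)} (trapezoid, 2 panels, h=0.4000): 0.105339
T_{1}^{(1)} = 0.105339 + (0.105339 − 0.106487)/3 = 0.104956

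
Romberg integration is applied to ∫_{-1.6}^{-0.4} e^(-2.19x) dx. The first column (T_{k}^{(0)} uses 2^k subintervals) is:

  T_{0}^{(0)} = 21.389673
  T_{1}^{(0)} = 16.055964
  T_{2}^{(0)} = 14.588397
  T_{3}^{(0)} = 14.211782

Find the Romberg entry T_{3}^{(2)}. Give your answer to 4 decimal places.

14.0854

T_{2}^{(1)} = 14.588397 + (14.588397 − 16.055964)/3 = 14.099208
T_{3}^{(1)} = (4·14.211782 − 14.588397) / 3 = 14.086244
T_{3}^{(2)} = 14.086244 + (14.086244 − 14.099208)/15 = 14.085380
(Column j=1 coincides with Simpson's rule on the same nodes.)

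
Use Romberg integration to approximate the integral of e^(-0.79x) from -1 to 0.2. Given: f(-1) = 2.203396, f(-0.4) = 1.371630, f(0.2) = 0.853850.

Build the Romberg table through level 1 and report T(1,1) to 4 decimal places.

T(0,0) (trapezoid, 1 panel, h=1.2000): 1.834348
T(1,0) (trapezoid, 2 panels, h=0.6000): 1.740152
T(1,1) = 1.740152 + (1.740152 − 1.834348)/3 = 1.708753

1.7088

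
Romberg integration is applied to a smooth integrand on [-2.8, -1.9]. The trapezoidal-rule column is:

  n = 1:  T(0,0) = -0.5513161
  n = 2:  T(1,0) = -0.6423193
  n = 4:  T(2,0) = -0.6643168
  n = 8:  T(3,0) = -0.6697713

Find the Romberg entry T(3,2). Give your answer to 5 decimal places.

Richardson extrapolation on the trapezoidal column (denominator 4−1=3):
T(2,1) = -0.6643168 + (-0.6643168 − (-0.6423193))/3 = -0.6716493
T(3,1) = -0.6697713 + (-0.6697713 − (-0.6643168))/3 = -0.6715895
T(3,2) = (16·(-0.6715895) − (-0.6716493)) / 15 = -0.6715855

-0.67159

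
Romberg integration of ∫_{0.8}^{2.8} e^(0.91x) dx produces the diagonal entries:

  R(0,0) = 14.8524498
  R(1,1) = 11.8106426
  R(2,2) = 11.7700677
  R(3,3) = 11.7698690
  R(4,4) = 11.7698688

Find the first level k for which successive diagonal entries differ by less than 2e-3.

k = 3

|R(1,1) − R(0,0)| = 3.0418072 ≥ 2e-3
|R(2,2) − R(1,1)| = 0.0405749 ≥ 2e-3
|R(3,3) − R(2,2)| = 0.0001987 < 2e-3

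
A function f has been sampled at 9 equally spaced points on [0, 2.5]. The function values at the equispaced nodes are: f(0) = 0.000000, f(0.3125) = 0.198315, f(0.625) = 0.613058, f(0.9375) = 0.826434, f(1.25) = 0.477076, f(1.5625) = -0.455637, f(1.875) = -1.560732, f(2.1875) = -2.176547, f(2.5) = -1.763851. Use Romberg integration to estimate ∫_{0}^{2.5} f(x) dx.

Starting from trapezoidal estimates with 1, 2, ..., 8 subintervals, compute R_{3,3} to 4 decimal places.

-0.9499

R_{0,0} (trapezoid, 1 panel, h=2.5000): -2.204814
R_{1,0} (trapezoid, 2 panels, h=1.2500): -0.506062
R_{2,0} (trapezoid, 4 panels, h=0.6250): -0.845327
R_{3,0} (trapezoid, 8 panels, h=0.3125): -0.924987
R_{1,1} = -0.506062 + (-0.506062 − (-2.204814))/3 = 0.060189
R_{2,1} = -0.845327 + (-0.845327 − (-0.506062))/3 = -0.958415
R_{3,1} = -0.924987 + (-0.924987 − (-0.845327))/3 = -0.951540
R_{2,2} = -0.958415 + (-0.958415 − 0.060189)/15 = -1.026322
R_{3,2} = -0.951540 + (-0.951540 − (-0.958415))/15 = -0.951082
R_{3,3} = -0.951082 + (-0.951082 − (-1.026322))/63 = -0.949888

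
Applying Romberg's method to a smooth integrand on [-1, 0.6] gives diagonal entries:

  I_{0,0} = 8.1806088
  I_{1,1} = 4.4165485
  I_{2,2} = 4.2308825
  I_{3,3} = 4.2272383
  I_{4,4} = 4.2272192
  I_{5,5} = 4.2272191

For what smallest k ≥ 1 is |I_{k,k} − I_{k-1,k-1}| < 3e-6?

k = 5

|I_{1,1} − I_{0,0}| = 3.7640603 ≥ 3e-6
|I_{2,2} − I_{1,1}| = 0.1856660 ≥ 3e-6
|I_{3,3} − I_{2,2}| = 0.0036442 ≥ 3e-6
|I_{4,4} − I_{3,3}| = 0.0000191 ≥ 3e-6
|I_{5,5} − I_{4,4}| = 0.0000001 < 3e-6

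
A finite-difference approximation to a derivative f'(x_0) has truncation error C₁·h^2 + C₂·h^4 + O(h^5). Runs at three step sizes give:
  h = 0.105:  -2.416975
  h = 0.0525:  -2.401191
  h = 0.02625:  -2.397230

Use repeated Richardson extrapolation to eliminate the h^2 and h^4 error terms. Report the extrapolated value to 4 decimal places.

-2.3959

First eliminate the h^2 term (factor 2^2 = 4):
  B₁ = (4·(-2.401191) − (-2.416975))/3 = -2.395930
  B₂ = (4·(-2.397230) − (-2.401191))/3 = -2.395910
Then eliminate the h^4 term (factor 2^4 = 16):
  (16·(-2.395910) − (-2.395930))/15 = -2.395909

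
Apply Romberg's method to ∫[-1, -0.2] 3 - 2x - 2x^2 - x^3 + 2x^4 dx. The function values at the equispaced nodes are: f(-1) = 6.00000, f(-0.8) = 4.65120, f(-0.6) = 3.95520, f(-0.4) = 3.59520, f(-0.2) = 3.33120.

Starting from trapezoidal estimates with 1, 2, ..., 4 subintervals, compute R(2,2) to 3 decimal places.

3.348

R(0,0) (trapezoid, 1 panel, h=0.8000): 3.73248
R(1,0) (trapezoid, 2 panels, h=0.4000): 3.44832
R(2,0) (trapezoid, 4 panels, h=0.2000): 3.37344
R(1,1) = 3.44832 + (3.44832 − 3.73248)/3 = 3.35360
R(2,1) = 3.37344 + (3.37344 − 3.44832)/3 = 3.34848
R(2,2) = 3.34848 + (3.34848 − 3.35360)/15 = 3.34814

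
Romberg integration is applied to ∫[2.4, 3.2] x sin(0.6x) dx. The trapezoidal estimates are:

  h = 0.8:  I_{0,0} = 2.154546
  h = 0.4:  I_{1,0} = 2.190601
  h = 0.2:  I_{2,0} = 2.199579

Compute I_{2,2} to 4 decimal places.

2.2026

I_{1,1} = 2.190601 + (2.190601 − 2.154546)/3 = 2.202619
I_{2,1} = 2.199579 + (2.199579 − 2.190601)/3 = 2.202572
I_{2,2} = (16·2.202572 − 2.202619) / 15 = 2.202569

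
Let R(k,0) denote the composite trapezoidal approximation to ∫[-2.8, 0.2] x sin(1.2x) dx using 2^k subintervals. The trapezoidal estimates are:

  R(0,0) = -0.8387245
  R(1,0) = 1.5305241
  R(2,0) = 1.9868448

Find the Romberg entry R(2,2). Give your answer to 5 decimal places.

2.12686

R(1,1) = (4·1.5305241 − (-0.8387245)) / 3 = 2.3202736
R(2,1) = (4·1.9868448 − 1.5305241) / 3 = 2.1389517
R(2,2) = (16·2.1389517 − 2.3202736) / 15 = 2.1268636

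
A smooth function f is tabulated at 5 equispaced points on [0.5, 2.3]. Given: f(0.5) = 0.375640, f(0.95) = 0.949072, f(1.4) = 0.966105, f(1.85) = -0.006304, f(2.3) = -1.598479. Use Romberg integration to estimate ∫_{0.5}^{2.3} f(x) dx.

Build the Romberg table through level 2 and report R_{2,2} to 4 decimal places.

R_{0,0} (trapezoid, 1 panel, h=1.8000): -1.100555
R_{1,0} (trapezoid, 2 panels, h=0.9000): 0.319217
R_{2,0} (trapezoid, 4 panels, h=0.4500): 0.583854
R_{1,1} = 0.319217 + (0.319217 − (-1.100555))/3 = 0.792474
R_{2,1} = 0.583854 + (0.583854 − 0.319217)/3 = 0.672066
R_{2,2} = 0.672066 + (0.672066 − 0.792474)/15 = 0.664039

0.6640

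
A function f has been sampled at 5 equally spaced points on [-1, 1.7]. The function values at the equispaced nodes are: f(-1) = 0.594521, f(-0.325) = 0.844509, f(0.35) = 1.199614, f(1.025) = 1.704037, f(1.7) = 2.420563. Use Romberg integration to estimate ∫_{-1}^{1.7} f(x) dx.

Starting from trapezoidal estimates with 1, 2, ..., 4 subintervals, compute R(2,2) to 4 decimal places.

3.5116

R(0,0) (trapezoid, 1 panel, h=2.7000): 4.070363
R(1,0) (trapezoid, 2 panels, h=1.3500): 3.654661
R(2,0) (trapezoid, 4 panels, h=0.6750): 3.547599
R(1,1) = 3.654661 + (3.654661 − 4.070363)/3 = 3.516094
R(2,1) = 3.547599 + (3.547599 − 3.654661)/3 = 3.511912
R(2,2) = 3.511912 + (3.511912 − 3.516094)/15 = 3.511633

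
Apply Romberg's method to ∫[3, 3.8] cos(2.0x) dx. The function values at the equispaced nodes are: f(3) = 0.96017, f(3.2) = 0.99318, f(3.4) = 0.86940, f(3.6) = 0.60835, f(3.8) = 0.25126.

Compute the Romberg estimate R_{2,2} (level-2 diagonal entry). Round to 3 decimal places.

R_{0,0} (trapezoid, 1 panel, h=0.8000): 0.48457
R_{1,0} (trapezoid, 2 panels, h=0.4000): 0.59005
R_{2,0} (trapezoid, 4 panels, h=0.2000): 0.61533
R_{1,1} = 0.59005 + (0.59005 − 0.48457)/3 = 0.62521
R_{2,1} = 0.61533 + (0.61533 − 0.59005)/3 = 0.62376
R_{2,2} = 0.62376 + (0.62376 − 0.62521)/15 = 0.62366

0.624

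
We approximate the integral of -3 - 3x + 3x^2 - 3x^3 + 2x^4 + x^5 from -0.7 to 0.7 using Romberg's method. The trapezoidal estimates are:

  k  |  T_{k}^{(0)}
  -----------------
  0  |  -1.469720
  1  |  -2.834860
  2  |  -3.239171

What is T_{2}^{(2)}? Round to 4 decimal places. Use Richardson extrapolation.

Richardson extrapolation on the trapezoidal column (denominator 4−1=3):
T_{1}^{(1)} = (4·(-2.834860) − (-1.469720)) / 3 = -3.289907
T_{2}^{(1)} = -3.239171 + (-3.239171 − (-2.834860))/3 = -3.373941
T_{2}^{(2)} = (16·(-3.373941) − (-3.289907)) / 15 = -3.379543

-3.3795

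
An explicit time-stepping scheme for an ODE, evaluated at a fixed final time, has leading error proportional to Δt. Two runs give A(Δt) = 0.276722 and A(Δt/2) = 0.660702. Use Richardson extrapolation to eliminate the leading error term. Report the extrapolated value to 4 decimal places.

Extrapolated value = (2·A(Δt/2) − A(Δt)) / (2 − 1)
= (2·0.660702 − 0.276722) / 1
= 1.044682 / 1 = 1.044682

1.0447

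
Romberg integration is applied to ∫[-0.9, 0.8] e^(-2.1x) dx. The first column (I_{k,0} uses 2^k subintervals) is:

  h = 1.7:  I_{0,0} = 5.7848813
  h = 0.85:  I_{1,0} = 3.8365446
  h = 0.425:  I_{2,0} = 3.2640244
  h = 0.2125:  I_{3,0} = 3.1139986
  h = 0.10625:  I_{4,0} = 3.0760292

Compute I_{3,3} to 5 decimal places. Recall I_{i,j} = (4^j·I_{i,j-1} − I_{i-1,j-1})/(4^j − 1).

I_{1,1} = 3.8365446 + (3.8365446 − 5.7848813)/3 = 3.1870990
I_{2,1} = (4·3.2640244 − 3.8365446) / 3 = 3.0731843
I_{3,1} = 3.1139986 + (3.1139986 − 3.2640244)/3 = 3.0639900
I_{2,2} = (16·3.0731843 − 3.1870990) / 15 = 3.0655900
I_{3,2} = 3.0639900 + (3.0639900 − 3.0731843)/15 = 3.0633770
I_{3,3} = (64·3.0633770 − 3.0655900) / 63 = 3.0633419
(Column j=1 coincides with Simpson's rule on the same nodes.)

3.06334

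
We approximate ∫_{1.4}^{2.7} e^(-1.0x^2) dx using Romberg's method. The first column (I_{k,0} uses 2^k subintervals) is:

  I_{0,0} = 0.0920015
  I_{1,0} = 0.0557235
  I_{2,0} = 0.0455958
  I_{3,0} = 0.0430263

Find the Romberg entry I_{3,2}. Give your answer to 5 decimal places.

Richardson extrapolation on the trapezoidal column (denominator 4−1=3):
I_{2,1} = (4·0.0455958 − 0.0557235) / 3 = 0.0422199
I_{3,1} = (4·0.0430263 − 0.0455958) / 3 = 0.0421698
I_{3,2} = 0.0421698 + (0.0421698 − 0.0422199)/15 = 0.0421665

0.04217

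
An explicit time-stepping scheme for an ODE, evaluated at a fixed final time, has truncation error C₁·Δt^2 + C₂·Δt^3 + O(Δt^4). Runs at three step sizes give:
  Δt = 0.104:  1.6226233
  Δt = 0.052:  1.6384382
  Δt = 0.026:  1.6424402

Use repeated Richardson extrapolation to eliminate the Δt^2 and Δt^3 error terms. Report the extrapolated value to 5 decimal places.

1.64378

First eliminate the Δt^2 term (factor 2^2 = 4):
  B₁ = (4·1.6384382 − 1.6226233)/3 = 1.6437098
  B₂ = (4·1.6424402 − 1.6384382)/3 = 1.6437742
Then eliminate the Δt^3 term (factor 2^3 = 8):
  (8·1.6437742 − 1.6437098)/7 = 1.6437834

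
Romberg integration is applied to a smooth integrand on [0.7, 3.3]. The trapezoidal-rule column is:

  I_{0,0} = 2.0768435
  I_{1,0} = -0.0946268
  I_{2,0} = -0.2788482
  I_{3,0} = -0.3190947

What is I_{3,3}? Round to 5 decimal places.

Richardson extrapolation on the trapezoidal column (denominator 4−1=3):
I_{1,1} = -0.0946268 + (-0.0946268 − 2.0768435)/3 = -0.8184502
I_{2,1} = -0.2788482 + (-0.2788482 − (-0.0946268))/3 = -0.3402553
I_{3,1} = (4·(-0.3190947) − (-0.2788482)) / 3 = -0.3325102
I_{2,2} = (16·(-0.3402553) − (-0.8184502)) / 15 = -0.3083756
I_{3,2} = (16·(-0.3325102) − (-0.3402553)) / 15 = -0.3319939
I_{3,3} = -0.3319939 + (-0.3319939 − (-0.3083756))/63 = -0.3323688
(Column j=1 coincides with Simpson's rule on the same nodes.)

-0.33237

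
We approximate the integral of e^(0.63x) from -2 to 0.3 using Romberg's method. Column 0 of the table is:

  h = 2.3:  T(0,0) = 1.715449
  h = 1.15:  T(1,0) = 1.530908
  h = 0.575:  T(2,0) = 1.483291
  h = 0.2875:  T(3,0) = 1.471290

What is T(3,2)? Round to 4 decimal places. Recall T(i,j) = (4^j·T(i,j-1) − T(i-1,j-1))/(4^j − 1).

1.4673

Richardson extrapolation on the trapezoidal column (denominator 4−1=3):
T(2,1) = (4·1.483291 − 1.530908) / 3 = 1.467419
T(3,1) = (4·1.471290 − 1.483291) / 3 = 1.467290
T(3,2) = 1.467290 + (1.467290 − 1.467419)/15 = 1.467281
(Column j=1 coincides with Simpson's rule on the same nodes.)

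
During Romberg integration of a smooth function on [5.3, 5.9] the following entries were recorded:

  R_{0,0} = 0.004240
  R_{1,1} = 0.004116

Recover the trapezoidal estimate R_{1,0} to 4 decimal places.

0.0041

From R_{1,1} = (4·R_{1,0} − R_{0,0})/3, solve for R_{1,0}:
4·R_{1,0} = 3·0.004116 + 0.004240 = 0.016588
R_{1,0} = 0.004147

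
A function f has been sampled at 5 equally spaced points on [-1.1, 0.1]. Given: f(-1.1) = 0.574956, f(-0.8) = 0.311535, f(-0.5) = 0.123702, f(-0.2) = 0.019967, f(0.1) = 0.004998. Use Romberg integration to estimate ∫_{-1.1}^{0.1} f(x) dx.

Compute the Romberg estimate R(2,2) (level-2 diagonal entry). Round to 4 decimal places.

R(0,0) (trapezoid, 1 panel, h=1.2000): 0.347972
R(1,0) (trapezoid, 2 panels, h=0.6000): 0.248207
R(2,0) (trapezoid, 4 panels, h=0.3000): 0.223554
R(1,1) = 0.248207 + (0.248207 − 0.347972)/3 = 0.214952
R(2,1) = 0.223554 + (0.223554 − 0.248207)/3 = 0.215336
R(2,2) = 0.215336 + (0.215336 − 0.214952)/15 = 0.215362

0.2154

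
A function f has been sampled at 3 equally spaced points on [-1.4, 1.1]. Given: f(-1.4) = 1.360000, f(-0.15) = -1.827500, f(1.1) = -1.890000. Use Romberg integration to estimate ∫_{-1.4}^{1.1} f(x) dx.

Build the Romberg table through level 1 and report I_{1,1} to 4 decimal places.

I_{0,0} (trapezoid, 1 panel, h=2.5000): -0.662500
I_{1,0} (trapezoid, 2 panels, h=1.2500): -2.615625
I_{1,1} = -2.615625 + (-2.615625 − (-0.662500))/3 = -3.266667

-3.2667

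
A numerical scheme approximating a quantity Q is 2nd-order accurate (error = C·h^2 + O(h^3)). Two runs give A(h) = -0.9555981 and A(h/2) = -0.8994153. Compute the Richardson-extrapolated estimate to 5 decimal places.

The leading error scales as h^2; refining by a factor of 2 reduces it by 2^2 = 4.
Extrapolated value = (4·A(h/2) − A(h)) / (4 − 1)
= (4·(-0.8994153) − (-0.9555981)) / 3
= -2.6420631 / 3 = -0.8806877

-0.88069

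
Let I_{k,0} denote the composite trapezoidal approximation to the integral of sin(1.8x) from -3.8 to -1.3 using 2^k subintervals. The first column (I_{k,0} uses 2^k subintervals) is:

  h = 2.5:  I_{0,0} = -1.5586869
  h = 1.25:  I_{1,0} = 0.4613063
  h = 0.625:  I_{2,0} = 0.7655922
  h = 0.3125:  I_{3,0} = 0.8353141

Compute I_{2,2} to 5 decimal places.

Richardson extrapolation on the trapezoidal column (denominator 4−1=3):
I_{1,1} = (4·0.4613063 − (-1.5586869)) / 3 = 1.1346374
I_{2,1} = 0.7655922 + (0.7655922 − 0.4613063)/3 = 0.8670208
I_{2,2} = 0.8670208 + (0.8670208 − 1.1346374)/15 = 0.8491797

0.84918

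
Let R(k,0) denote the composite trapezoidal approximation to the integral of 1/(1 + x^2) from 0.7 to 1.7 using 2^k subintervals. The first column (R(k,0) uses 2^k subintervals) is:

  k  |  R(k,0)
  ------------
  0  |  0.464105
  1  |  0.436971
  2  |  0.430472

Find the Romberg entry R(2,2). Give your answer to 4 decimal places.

0.4283

R(1,1) = (4·0.436971 − 0.464105) / 3 = 0.427926
R(2,1) = (4·0.430472 − 0.436971) / 3 = 0.428306
R(2,2) = 0.428306 + (0.428306 − 0.427926)/15 = 0.428331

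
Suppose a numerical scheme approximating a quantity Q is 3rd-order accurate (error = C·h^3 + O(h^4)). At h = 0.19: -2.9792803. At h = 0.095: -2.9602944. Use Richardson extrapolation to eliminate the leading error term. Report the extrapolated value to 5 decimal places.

The leading error scales as h^3; refining by a factor of 2 reduces it by 2^3 = 8.
Extrapolated value = (8·A(h/2) − A(h)) / (8 − 1)
= (8·(-2.9602944) − (-2.9792803)) / 7
= -20.7030749 / 7 = -2.9575821

-2.95758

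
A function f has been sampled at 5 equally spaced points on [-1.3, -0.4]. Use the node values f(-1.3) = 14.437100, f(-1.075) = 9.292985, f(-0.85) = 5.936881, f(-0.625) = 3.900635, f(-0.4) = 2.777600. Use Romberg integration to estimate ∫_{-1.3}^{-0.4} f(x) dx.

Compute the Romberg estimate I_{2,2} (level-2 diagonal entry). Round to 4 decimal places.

6.1394

I_{0,0} (trapezoid, 1 panel, h=0.9000): 7.746615
I_{1,0} (trapezoid, 2 panels, h=0.4500): 6.544904
I_{2,0} (trapezoid, 4 panels, h=0.2250): 6.241016
I_{1,1} = 6.544904 + (6.544904 − 7.746615)/3 = 6.144334
I_{2,1} = 6.241016 + (6.241016 − 6.544904)/3 = 6.139720
I_{2,2} = 6.139720 + (6.139720 − 6.144334)/15 = 6.139412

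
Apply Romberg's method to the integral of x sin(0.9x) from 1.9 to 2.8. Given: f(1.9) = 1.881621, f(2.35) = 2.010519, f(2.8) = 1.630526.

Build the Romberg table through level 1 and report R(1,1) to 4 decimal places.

R(0,0) (trapezoid, 1 panel, h=0.9000): 1.580466
R(1,0) (trapezoid, 2 panels, h=0.4500): 1.694967
R(1,1) = 1.694967 + (1.694967 − 1.580466)/3 = 1.733134

1.7331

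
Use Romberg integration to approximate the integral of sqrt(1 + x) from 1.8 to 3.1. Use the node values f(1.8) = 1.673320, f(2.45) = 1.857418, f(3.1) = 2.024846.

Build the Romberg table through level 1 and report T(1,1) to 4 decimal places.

T(0,0) (trapezoid, 1 panel, h=1.3000): 2.403808
T(1,0) (trapezoid, 2 panels, h=0.6500): 2.409226
T(1,1) = 2.409226 + (2.409226 − 2.403808)/3 = 2.411032

2.4110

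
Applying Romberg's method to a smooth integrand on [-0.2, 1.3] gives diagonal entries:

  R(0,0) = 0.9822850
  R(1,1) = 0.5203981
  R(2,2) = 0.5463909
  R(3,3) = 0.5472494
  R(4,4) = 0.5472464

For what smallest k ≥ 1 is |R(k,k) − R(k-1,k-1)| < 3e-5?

k = 4

|R(1,1) − R(0,0)| = 0.4618869 ≥ 3e-5
|R(2,2) − R(1,1)| = 0.0259928 ≥ 3e-5
|R(3,3) − R(2,2)| = 0.0008585 ≥ 3e-5
|R(4,4) − R(3,3)| = 0.0000030 < 3e-5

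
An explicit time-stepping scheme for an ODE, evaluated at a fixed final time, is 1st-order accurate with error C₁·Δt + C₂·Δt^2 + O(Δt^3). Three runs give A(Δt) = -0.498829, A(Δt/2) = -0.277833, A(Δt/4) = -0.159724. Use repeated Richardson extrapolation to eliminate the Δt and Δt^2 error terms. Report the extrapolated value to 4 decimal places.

-0.0365

First eliminate the Δt term (factor 2^1 = 2):
  B₁ = (2·(-0.277833) − (-0.498829))/1 = -0.056837
  B₂ = (2·(-0.159724) − (-0.277833))/1 = -0.041615
Then eliminate the Δt^2 term (factor 2^2 = 4):
  (4·(-0.041615) − (-0.056837))/3 = -0.036541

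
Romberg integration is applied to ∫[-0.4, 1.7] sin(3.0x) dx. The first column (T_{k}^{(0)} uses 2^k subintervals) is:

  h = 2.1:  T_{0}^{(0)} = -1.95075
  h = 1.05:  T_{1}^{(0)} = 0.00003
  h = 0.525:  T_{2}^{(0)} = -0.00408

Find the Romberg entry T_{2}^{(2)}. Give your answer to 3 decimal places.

-0.049

T_{1}^{(1)} = (4·0.00003 − (-1.95075)) / 3 = 0.65029
T_{2}^{(1)} = (4·(-0.00408) − 0.00003) / 3 = -0.00545
T_{2}^{(2)} = (16·(-0.00545) − 0.65029) / 15 = -0.04917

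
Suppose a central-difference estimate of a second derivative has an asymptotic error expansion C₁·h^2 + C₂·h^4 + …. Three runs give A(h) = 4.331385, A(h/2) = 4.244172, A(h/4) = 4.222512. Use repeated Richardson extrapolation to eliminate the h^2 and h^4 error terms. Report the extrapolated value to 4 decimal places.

First eliminate the h^2 term (factor 2^2 = 4):
  B₁ = (4·4.244172 − 4.331385)/3 = 4.215101
  B₂ = (4·4.222512 − 4.244172)/3 = 4.215292
Then eliminate the h^4 term (factor 2^4 = 16):
  (16·4.215292 − 4.215101)/15 = 4.215305

4.2153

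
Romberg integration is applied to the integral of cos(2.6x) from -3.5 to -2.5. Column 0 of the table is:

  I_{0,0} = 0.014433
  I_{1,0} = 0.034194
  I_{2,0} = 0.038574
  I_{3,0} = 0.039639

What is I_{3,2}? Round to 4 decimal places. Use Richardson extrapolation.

Richardson extrapolation on the trapezoidal column (denominator 4−1=3):
I_{2,1} = (4·0.038574 − 0.034194) / 3 = 0.040034
I_{3,1} = 0.039639 + (0.039639 − 0.038574)/3 = 0.039994
I_{3,2} = 0.039994 + (0.039994 − 0.040034)/15 = 0.039991

0.0400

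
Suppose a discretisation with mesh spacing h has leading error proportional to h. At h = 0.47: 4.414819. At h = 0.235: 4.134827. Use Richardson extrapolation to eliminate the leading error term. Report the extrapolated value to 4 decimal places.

3.8548

The leading error scales as h; refining by a factor of 2 reduces it by 2^1 = 2.
Extrapolated value = (2·A(h/2) − A(h)) / (2 − 1)
= (2·4.134827 − 4.414819) / 1
= 3.854835 / 1 = 3.854835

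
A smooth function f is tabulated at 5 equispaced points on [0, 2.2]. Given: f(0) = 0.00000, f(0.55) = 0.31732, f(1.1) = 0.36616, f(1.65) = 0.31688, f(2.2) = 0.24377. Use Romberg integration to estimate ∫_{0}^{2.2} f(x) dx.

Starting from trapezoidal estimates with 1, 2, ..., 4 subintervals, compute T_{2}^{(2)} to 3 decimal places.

0.645

T_{0}^{(0)} (trapezoid, 1 panel, h=2.2000): 0.26815
T_{1}^{(0)} (trapezoid, 2 panels, h=1.1000): 0.53685
T_{2}^{(0)} (trapezoid, 4 panels, h=0.5500): 0.61723
T_{1}^{(1)} = 0.53685 + (0.53685 − 0.26815)/3 = 0.62642
T_{2}^{(1)} = 0.61723 + (0.61723 − 0.53685)/3 = 0.64402
T_{2}^{(2)} = 0.64402 + (0.64402 − 0.62642)/15 = 0.64519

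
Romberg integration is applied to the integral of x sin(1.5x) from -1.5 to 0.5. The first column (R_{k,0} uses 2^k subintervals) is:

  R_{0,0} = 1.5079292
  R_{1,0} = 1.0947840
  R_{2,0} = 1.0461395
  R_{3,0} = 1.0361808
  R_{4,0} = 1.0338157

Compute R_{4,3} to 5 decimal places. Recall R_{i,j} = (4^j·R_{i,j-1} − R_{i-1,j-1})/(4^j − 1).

1.03304

Richardson extrapolation on the trapezoidal column (denominator 4−1=3):
R_{2,1} = 1.0461395 + (1.0461395 − 1.0947840)/3 = 1.0299247
R_{3,1} = 1.0361808 + (1.0361808 − 1.0461395)/3 = 1.0328612
R_{4,1} = 1.0338157 + (1.0338157 − 1.0361808)/3 = 1.0330273
R_{3,2} = 1.0328612 + (1.0328612 − 1.0299247)/15 = 1.0330570
R_{4,2} = (16·1.0330273 − 1.0328612) / 15 = 1.0330384
R_{4,3} = 1.0330384 + (1.0330384 − 1.0330570)/63 = 1.0330381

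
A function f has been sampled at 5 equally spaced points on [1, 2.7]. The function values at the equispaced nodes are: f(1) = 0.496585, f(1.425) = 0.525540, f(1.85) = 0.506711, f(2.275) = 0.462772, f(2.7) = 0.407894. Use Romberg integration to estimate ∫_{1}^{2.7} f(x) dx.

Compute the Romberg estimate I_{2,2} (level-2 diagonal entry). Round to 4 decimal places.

I_{0,0} (trapezoid, 1 panel, h=1.7000): 0.768807
I_{1,0} (trapezoid, 2 panels, h=0.8500): 0.815108
I_{2,0} (trapezoid, 4 panels, h=0.4250): 0.827587
I_{1,1} = 0.815108 + (0.815108 − 0.768807)/3 = 0.830542
I_{2,1} = 0.827587 + (0.827587 − 0.815108)/3 = 0.831747
I_{2,2} = 0.831747 + (0.831747 − 0.830542)/15 = 0.831827

0.8318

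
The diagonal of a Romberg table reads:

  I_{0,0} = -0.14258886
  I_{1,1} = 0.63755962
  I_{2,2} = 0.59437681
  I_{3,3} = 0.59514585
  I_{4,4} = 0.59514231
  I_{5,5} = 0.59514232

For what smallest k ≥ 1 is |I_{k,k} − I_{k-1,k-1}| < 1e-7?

k = 5

|I_{1,1} − I_{0,0}| = 0.78014848 ≥ 1e-7
|I_{2,2} − I_{1,1}| = 0.04318281 ≥ 1e-7
|I_{3,3} − I_{2,2}| = 0.00076904 ≥ 1e-7
|I_{4,4} − I_{3,3}| = 0.00000354 ≥ 1e-7
|I_{5,5} − I_{4,4}| = 0.00000001 < 1e-7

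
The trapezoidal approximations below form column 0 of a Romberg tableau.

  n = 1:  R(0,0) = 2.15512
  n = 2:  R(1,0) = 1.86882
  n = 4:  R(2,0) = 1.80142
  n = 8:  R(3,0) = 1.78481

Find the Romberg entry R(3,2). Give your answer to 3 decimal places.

1.779

R(2,1) = (4·1.80142 − 1.86882) / 3 = 1.77895
R(3,1) = 1.78481 + (1.78481 − 1.80142)/3 = 1.77927
R(3,2) = 1.77927 + (1.77927 − 1.77895)/15 = 1.77929
(Column j=1 coincides with Simpson's rule on the same nodes.)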